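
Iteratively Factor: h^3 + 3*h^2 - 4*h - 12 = (h + 2)*(h^2 + h - 6) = (h - 2)*(h + 2)*(h + 3)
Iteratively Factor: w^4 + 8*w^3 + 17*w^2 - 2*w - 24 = (w + 2)*(w^3 + 6*w^2 + 5*w - 12) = (w + 2)*(w + 4)*(w^2 + 2*w - 3) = (w + 2)*(w + 3)*(w + 4)*(w - 1)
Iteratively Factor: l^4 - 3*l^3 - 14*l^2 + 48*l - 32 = (l - 1)*(l^3 - 2*l^2 - 16*l + 32) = (l - 1)*(l + 4)*(l^2 - 6*l + 8) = (l - 4)*(l - 1)*(l + 4)*(l - 2)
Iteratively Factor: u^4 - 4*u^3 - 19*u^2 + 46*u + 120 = (u - 4)*(u^3 - 19*u - 30) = (u - 4)*(u + 3)*(u^2 - 3*u - 10) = (u - 5)*(u - 4)*(u + 3)*(u + 2)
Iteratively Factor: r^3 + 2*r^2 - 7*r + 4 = (r - 1)*(r^2 + 3*r - 4) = (r - 1)*(r + 4)*(r - 1)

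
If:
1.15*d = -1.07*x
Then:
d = -0.930434782608696*x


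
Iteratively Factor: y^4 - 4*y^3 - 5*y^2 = (y)*(y^3 - 4*y^2 - 5*y) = y^2*(y^2 - 4*y - 5) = y^2*(y + 1)*(y - 5)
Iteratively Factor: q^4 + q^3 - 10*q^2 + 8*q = (q)*(q^3 + q^2 - 10*q + 8) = q*(q - 2)*(q^2 + 3*q - 4) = q*(q - 2)*(q - 1)*(q + 4)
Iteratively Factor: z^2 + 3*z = (z)*(z + 3)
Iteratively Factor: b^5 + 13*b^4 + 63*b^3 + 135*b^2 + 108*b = (b + 3)*(b^4 + 10*b^3 + 33*b^2 + 36*b) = b*(b + 3)*(b^3 + 10*b^2 + 33*b + 36) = b*(b + 3)*(b + 4)*(b^2 + 6*b + 9) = b*(b + 3)^2*(b + 4)*(b + 3)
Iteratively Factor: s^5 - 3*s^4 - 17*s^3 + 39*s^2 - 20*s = (s - 1)*(s^4 - 2*s^3 - 19*s^2 + 20*s) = (s - 1)^2*(s^3 - s^2 - 20*s) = s*(s - 1)^2*(s^2 - s - 20) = s*(s - 5)*(s - 1)^2*(s + 4)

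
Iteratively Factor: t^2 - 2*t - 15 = (t + 3)*(t - 5)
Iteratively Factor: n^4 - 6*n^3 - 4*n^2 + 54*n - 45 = (n - 1)*(n^3 - 5*n^2 - 9*n + 45) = (n - 5)*(n - 1)*(n^2 - 9) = (n - 5)*(n - 3)*(n - 1)*(n + 3)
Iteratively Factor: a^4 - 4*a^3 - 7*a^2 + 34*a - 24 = (a - 4)*(a^3 - 7*a + 6) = (a - 4)*(a - 1)*(a^2 + a - 6) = (a - 4)*(a - 1)*(a + 3)*(a - 2)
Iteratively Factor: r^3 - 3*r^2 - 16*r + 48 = (r - 4)*(r^2 + r - 12) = (r - 4)*(r - 3)*(r + 4)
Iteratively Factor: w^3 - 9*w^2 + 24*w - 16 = (w - 4)*(w^2 - 5*w + 4) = (w - 4)*(w - 1)*(w - 4)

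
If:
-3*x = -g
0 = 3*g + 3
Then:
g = -1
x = -1/3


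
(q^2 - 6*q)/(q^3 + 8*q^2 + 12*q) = (q - 6)/(q^2 + 8*q + 12)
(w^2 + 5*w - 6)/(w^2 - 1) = (w + 6)/(w + 1)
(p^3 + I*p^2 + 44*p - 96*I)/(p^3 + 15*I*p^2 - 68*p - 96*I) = (p^2 - 7*I*p - 12)/(p^2 + 7*I*p - 12)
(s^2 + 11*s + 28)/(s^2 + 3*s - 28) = (s + 4)/(s - 4)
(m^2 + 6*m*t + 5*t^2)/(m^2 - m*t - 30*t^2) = (-m - t)/(-m + 6*t)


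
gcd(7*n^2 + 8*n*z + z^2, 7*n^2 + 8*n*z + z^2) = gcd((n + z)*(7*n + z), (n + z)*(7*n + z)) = 7*n^2 + 8*n*z + z^2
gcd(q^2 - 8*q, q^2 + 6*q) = q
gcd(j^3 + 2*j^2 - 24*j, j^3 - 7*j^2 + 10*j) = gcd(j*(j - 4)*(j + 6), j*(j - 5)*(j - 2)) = j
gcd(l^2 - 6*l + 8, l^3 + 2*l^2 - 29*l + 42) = l - 2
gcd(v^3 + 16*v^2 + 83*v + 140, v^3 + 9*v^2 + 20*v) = v^2 + 9*v + 20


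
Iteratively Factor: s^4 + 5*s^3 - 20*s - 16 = (s + 2)*(s^3 + 3*s^2 - 6*s - 8) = (s + 1)*(s + 2)*(s^2 + 2*s - 8) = (s + 1)*(s + 2)*(s + 4)*(s - 2)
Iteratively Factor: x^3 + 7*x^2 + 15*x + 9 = (x + 1)*(x^2 + 6*x + 9) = (x + 1)*(x + 3)*(x + 3)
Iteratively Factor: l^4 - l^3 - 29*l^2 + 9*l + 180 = (l + 3)*(l^3 - 4*l^2 - 17*l + 60) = (l - 3)*(l + 3)*(l^2 - l - 20) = (l - 5)*(l - 3)*(l + 3)*(l + 4)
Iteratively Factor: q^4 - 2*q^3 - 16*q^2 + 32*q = (q - 2)*(q^3 - 16*q) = (q - 4)*(q - 2)*(q^2 + 4*q) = (q - 4)*(q - 2)*(q + 4)*(q)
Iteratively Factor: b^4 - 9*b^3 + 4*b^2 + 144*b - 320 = (b - 5)*(b^3 - 4*b^2 - 16*b + 64) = (b - 5)*(b - 4)*(b^2 - 16) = (b - 5)*(b - 4)*(b + 4)*(b - 4)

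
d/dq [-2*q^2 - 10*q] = -4*q - 10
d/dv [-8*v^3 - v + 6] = -24*v^2 - 1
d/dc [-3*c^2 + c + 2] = 1 - 6*c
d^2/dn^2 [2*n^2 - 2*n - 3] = 4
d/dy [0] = 0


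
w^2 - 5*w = w*(w - 5)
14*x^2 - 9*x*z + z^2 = (-7*x + z)*(-2*x + z)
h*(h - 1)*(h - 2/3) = h^3 - 5*h^2/3 + 2*h/3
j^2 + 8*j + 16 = (j + 4)^2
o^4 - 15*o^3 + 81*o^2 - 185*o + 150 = (o - 5)^2*(o - 3)*(o - 2)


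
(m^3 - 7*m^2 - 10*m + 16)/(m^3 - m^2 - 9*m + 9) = (m^2 - 6*m - 16)/(m^2 - 9)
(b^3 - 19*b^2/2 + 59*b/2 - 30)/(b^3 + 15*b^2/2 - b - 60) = (b^2 - 7*b + 12)/(b^2 + 10*b + 24)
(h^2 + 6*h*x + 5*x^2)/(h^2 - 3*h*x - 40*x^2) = (-h - x)/(-h + 8*x)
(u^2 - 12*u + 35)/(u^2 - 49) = (u - 5)/(u + 7)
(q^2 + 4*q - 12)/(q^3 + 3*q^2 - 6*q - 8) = (q + 6)/(q^2 + 5*q + 4)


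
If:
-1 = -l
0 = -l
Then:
No Solution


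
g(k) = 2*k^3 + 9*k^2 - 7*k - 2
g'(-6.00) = 101.00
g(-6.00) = -68.00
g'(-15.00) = 1073.00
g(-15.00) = -4622.00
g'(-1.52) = -20.50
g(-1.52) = 22.41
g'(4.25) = 177.88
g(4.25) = 284.34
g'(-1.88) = -19.63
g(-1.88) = 29.68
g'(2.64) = 82.34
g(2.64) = 79.05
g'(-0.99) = -18.94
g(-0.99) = 11.81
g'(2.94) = 97.78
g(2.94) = 106.04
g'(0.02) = -6.64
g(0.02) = -2.14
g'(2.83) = 91.99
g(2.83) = 95.60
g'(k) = 6*k^2 + 18*k - 7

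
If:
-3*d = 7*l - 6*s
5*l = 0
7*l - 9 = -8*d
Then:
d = 9/8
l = 0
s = 9/16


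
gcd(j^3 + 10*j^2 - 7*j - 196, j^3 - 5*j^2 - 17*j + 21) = 1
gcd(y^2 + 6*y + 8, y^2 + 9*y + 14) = y + 2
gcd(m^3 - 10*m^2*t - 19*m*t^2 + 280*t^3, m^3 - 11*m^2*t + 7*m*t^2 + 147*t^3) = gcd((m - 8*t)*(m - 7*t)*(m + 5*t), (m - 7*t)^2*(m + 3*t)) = -m + 7*t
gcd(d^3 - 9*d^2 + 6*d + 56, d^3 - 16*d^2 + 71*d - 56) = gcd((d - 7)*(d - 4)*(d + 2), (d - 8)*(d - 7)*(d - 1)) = d - 7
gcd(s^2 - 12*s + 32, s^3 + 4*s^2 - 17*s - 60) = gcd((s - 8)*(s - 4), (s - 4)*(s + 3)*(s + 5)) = s - 4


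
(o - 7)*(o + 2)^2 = o^3 - 3*o^2 - 24*o - 28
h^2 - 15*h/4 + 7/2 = (h - 2)*(h - 7/4)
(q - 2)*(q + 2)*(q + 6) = q^3 + 6*q^2 - 4*q - 24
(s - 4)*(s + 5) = s^2 + s - 20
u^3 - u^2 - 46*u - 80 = (u - 8)*(u + 2)*(u + 5)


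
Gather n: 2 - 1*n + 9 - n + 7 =18 - 2*n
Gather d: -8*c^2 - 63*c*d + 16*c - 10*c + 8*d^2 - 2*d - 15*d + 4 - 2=-8*c^2 + 6*c + 8*d^2 + d*(-63*c - 17) + 2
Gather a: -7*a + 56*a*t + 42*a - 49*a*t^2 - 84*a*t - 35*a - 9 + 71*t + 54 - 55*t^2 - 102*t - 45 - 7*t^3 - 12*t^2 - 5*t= a*(-49*t^2 - 28*t) - 7*t^3 - 67*t^2 - 36*t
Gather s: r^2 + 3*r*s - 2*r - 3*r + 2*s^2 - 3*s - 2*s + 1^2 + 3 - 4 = r^2 - 5*r + 2*s^2 + s*(3*r - 5)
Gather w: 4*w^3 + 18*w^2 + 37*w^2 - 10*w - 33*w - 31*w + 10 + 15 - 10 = 4*w^3 + 55*w^2 - 74*w + 15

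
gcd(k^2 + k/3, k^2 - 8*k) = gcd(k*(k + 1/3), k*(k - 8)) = k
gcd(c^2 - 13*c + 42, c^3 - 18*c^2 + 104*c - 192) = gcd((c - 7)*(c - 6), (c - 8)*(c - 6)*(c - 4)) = c - 6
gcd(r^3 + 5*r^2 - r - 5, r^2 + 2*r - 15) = r + 5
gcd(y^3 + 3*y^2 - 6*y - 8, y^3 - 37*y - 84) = y + 4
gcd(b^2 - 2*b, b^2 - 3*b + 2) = b - 2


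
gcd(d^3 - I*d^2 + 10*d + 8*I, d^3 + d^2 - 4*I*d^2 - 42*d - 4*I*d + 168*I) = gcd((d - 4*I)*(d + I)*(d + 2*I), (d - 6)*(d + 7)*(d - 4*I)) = d - 4*I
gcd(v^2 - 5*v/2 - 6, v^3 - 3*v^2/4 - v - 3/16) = 1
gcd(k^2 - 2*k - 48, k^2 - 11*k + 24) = k - 8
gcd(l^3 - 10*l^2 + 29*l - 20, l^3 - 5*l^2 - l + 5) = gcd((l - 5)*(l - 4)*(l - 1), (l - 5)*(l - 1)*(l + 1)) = l^2 - 6*l + 5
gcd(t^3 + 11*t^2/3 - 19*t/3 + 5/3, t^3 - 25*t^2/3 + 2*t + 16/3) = t - 1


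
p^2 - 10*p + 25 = (p - 5)^2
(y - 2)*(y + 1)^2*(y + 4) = y^4 + 4*y^3 - 3*y^2 - 14*y - 8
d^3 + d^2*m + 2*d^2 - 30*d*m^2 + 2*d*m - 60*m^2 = (d + 2)*(d - 5*m)*(d + 6*m)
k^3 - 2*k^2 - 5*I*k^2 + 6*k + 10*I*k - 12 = (k - 2)*(k - 6*I)*(k + I)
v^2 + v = v*(v + 1)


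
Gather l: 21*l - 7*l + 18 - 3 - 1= 14*l + 14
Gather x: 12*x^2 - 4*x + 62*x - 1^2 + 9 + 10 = 12*x^2 + 58*x + 18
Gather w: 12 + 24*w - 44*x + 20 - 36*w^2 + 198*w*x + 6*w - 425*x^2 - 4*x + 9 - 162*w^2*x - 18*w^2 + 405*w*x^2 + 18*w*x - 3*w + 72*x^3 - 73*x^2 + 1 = w^2*(-162*x - 54) + w*(405*x^2 + 216*x + 27) + 72*x^3 - 498*x^2 - 48*x + 42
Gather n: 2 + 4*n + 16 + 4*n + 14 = 8*n + 32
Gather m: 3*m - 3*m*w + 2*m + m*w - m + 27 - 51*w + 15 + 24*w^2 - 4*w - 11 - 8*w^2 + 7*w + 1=m*(4 - 2*w) + 16*w^2 - 48*w + 32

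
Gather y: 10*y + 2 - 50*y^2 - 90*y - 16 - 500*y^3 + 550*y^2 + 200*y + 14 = -500*y^3 + 500*y^2 + 120*y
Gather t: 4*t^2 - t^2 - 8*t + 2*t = 3*t^2 - 6*t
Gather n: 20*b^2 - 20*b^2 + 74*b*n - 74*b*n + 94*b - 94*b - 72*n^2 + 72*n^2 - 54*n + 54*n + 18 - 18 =0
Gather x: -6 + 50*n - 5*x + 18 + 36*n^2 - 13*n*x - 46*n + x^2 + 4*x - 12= 36*n^2 + 4*n + x^2 + x*(-13*n - 1)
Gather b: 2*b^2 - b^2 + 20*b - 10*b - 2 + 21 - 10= b^2 + 10*b + 9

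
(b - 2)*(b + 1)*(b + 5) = b^3 + 4*b^2 - 7*b - 10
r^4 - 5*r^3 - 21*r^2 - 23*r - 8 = (r - 8)*(r + 1)^3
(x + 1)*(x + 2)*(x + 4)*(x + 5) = x^4 + 12*x^3 + 49*x^2 + 78*x + 40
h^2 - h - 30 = (h - 6)*(h + 5)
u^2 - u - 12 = (u - 4)*(u + 3)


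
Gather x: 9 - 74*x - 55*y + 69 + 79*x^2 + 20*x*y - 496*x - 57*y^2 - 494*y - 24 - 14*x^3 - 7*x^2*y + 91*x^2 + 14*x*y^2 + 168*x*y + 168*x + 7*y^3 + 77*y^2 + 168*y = -14*x^3 + x^2*(170 - 7*y) + x*(14*y^2 + 188*y - 402) + 7*y^3 + 20*y^2 - 381*y + 54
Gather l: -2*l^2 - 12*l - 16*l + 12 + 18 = -2*l^2 - 28*l + 30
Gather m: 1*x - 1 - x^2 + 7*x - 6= -x^2 + 8*x - 7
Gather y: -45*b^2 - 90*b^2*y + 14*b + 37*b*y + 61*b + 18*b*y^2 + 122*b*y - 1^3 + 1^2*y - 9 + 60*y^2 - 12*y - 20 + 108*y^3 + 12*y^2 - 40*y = -45*b^2 + 75*b + 108*y^3 + y^2*(18*b + 72) + y*(-90*b^2 + 159*b - 51) - 30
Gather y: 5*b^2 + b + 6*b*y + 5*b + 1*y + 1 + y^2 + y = 5*b^2 + 6*b + y^2 + y*(6*b + 2) + 1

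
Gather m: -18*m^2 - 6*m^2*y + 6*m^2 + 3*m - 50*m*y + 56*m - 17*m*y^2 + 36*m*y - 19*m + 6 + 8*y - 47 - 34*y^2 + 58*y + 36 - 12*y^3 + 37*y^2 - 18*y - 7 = m^2*(-6*y - 12) + m*(-17*y^2 - 14*y + 40) - 12*y^3 + 3*y^2 + 48*y - 12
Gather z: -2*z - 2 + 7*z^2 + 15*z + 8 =7*z^2 + 13*z + 6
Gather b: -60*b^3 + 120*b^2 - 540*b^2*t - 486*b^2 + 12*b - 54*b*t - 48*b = -60*b^3 + b^2*(-540*t - 366) + b*(-54*t - 36)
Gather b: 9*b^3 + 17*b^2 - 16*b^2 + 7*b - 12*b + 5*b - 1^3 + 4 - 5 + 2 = 9*b^3 + b^2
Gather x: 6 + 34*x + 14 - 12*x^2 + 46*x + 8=-12*x^2 + 80*x + 28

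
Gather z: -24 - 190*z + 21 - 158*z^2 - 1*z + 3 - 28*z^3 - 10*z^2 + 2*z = -28*z^3 - 168*z^2 - 189*z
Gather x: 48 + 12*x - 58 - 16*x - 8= -4*x - 18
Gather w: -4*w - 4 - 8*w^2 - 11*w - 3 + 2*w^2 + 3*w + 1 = -6*w^2 - 12*w - 6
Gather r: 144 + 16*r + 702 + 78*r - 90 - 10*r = 84*r + 756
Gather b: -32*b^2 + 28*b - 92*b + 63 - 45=-32*b^2 - 64*b + 18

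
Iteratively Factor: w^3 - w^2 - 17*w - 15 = (w - 5)*(w^2 + 4*w + 3) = (w - 5)*(w + 3)*(w + 1)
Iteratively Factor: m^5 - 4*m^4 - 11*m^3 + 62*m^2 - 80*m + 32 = (m - 1)*(m^4 - 3*m^3 - 14*m^2 + 48*m - 32) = (m - 2)*(m - 1)*(m^3 - m^2 - 16*m + 16) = (m - 2)*(m - 1)^2*(m^2 - 16) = (m - 4)*(m - 2)*(m - 1)^2*(m + 4)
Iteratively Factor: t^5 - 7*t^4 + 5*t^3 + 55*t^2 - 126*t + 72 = (t + 3)*(t^4 - 10*t^3 + 35*t^2 - 50*t + 24) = (t - 4)*(t + 3)*(t^3 - 6*t^2 + 11*t - 6) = (t - 4)*(t - 2)*(t + 3)*(t^2 - 4*t + 3) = (t - 4)*(t - 2)*(t - 1)*(t + 3)*(t - 3)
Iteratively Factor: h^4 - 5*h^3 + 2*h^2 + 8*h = (h - 4)*(h^3 - h^2 - 2*h) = (h - 4)*(h - 2)*(h^2 + h) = h*(h - 4)*(h - 2)*(h + 1)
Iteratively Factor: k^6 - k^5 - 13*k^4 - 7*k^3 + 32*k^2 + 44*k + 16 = (k + 2)*(k^5 - 3*k^4 - 7*k^3 + 7*k^2 + 18*k + 8) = (k + 1)*(k + 2)*(k^4 - 4*k^3 - 3*k^2 + 10*k + 8) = (k + 1)^2*(k + 2)*(k^3 - 5*k^2 + 2*k + 8) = (k + 1)^3*(k + 2)*(k^2 - 6*k + 8) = (k - 4)*(k + 1)^3*(k + 2)*(k - 2)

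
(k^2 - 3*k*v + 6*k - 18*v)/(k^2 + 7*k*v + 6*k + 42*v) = (k - 3*v)/(k + 7*v)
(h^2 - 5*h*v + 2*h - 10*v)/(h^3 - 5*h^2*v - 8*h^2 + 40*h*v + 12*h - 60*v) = (h + 2)/(h^2 - 8*h + 12)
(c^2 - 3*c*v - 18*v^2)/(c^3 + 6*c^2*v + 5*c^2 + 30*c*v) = (c^2 - 3*c*v - 18*v^2)/(c*(c^2 + 6*c*v + 5*c + 30*v))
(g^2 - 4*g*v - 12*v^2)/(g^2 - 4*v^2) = (-g + 6*v)/(-g + 2*v)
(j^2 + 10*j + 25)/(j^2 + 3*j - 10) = (j + 5)/(j - 2)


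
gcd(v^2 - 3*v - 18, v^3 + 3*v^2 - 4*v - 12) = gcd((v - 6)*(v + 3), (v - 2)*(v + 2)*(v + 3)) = v + 3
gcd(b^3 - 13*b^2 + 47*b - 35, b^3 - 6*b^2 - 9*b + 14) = b^2 - 8*b + 7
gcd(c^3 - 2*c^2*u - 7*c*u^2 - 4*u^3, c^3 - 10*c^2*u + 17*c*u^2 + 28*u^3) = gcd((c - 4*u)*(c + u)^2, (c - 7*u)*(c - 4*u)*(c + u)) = -c^2 + 3*c*u + 4*u^2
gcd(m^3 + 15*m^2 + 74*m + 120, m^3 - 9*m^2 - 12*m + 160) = m + 4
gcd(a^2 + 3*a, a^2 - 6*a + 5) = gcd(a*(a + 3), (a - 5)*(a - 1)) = 1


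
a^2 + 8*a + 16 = (a + 4)^2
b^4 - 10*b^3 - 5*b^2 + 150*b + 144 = (b - 8)*(b - 6)*(b + 1)*(b + 3)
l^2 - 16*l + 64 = (l - 8)^2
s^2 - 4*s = s*(s - 4)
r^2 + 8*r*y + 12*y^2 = (r + 2*y)*(r + 6*y)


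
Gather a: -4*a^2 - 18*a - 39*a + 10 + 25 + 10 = -4*a^2 - 57*a + 45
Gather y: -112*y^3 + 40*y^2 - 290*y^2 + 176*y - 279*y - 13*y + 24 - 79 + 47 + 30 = -112*y^3 - 250*y^2 - 116*y + 22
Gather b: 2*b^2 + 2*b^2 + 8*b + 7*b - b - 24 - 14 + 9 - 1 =4*b^2 + 14*b - 30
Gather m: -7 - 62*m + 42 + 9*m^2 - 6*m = 9*m^2 - 68*m + 35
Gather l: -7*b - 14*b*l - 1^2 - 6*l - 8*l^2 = -7*b - 8*l^2 + l*(-14*b - 6) - 1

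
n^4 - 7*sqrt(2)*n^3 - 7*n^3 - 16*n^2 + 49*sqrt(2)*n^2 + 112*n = n*(n - 7)*(n - 8*sqrt(2))*(n + sqrt(2))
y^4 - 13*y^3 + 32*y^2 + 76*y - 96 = (y - 8)*(y - 6)*(y - 1)*(y + 2)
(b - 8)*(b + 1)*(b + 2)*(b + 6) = b^4 + b^3 - 52*b^2 - 148*b - 96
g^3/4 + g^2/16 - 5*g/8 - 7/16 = (g/4 + 1/4)*(g - 7/4)*(g + 1)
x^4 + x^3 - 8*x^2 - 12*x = x*(x - 3)*(x + 2)^2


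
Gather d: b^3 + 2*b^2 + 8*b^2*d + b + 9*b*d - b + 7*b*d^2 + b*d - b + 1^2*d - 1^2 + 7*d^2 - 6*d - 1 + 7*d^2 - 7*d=b^3 + 2*b^2 - b + d^2*(7*b + 14) + d*(8*b^2 + 10*b - 12) - 2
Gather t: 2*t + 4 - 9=2*t - 5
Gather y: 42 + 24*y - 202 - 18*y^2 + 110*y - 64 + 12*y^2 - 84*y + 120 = -6*y^2 + 50*y - 104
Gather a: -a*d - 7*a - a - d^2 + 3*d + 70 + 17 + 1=a*(-d - 8) - d^2 + 3*d + 88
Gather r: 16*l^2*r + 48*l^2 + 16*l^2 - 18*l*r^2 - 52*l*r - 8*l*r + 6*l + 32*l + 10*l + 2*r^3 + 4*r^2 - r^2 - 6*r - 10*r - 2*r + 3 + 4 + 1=64*l^2 + 48*l + 2*r^3 + r^2*(3 - 18*l) + r*(16*l^2 - 60*l - 18) + 8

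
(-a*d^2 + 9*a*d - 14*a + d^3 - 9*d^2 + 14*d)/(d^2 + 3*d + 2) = (-a*d^2 + 9*a*d - 14*a + d^3 - 9*d^2 + 14*d)/(d^2 + 3*d + 2)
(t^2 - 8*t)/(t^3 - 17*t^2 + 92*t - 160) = t/(t^2 - 9*t + 20)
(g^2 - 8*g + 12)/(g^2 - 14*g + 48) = (g - 2)/(g - 8)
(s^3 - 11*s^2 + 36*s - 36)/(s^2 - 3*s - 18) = (s^2 - 5*s + 6)/(s + 3)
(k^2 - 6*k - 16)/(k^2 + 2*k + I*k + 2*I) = (k - 8)/(k + I)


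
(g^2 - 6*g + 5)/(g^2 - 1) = (g - 5)/(g + 1)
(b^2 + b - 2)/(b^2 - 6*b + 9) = (b^2 + b - 2)/(b^2 - 6*b + 9)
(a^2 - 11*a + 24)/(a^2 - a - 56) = (a - 3)/(a + 7)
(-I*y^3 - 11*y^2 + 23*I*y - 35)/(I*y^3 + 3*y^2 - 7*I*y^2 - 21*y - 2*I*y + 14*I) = (-y^3 + 11*I*y^2 + 23*y + 35*I)/(y^3 - y^2*(7 + 3*I) + y*(-2 + 21*I) + 14)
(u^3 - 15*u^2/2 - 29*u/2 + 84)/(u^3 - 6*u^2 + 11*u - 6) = (u^2 - 9*u/2 - 28)/(u^2 - 3*u + 2)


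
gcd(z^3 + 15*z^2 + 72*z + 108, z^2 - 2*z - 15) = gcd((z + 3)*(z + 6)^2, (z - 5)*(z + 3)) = z + 3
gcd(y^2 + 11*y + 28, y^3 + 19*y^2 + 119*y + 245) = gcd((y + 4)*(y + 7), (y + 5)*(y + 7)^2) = y + 7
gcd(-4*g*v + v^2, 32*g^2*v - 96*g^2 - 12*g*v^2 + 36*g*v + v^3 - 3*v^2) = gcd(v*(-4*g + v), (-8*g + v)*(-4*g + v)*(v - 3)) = -4*g + v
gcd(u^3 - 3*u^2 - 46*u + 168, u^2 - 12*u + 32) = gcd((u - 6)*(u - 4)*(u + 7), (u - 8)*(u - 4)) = u - 4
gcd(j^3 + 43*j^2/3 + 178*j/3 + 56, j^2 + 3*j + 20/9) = j + 4/3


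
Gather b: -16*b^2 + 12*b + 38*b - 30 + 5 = -16*b^2 + 50*b - 25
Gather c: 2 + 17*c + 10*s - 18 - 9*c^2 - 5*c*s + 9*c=-9*c^2 + c*(26 - 5*s) + 10*s - 16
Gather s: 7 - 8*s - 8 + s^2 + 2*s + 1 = s^2 - 6*s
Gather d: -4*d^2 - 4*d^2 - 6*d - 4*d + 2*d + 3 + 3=-8*d^2 - 8*d + 6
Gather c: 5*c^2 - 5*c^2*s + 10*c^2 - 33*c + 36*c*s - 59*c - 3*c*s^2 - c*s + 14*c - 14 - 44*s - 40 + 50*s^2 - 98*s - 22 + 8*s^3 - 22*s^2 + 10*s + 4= c^2*(15 - 5*s) + c*(-3*s^2 + 35*s - 78) + 8*s^3 + 28*s^2 - 132*s - 72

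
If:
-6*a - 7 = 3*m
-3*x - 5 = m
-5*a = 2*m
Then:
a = 14/3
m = -35/3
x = 20/9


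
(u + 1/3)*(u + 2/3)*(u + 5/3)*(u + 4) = u^4 + 20*u^3/3 + 113*u^2/9 + 214*u/27 + 40/27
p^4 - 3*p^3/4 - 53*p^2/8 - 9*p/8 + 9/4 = (p - 3)*(p - 1/2)*(p + 3/4)*(p + 2)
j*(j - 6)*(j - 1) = j^3 - 7*j^2 + 6*j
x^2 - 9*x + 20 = (x - 5)*(x - 4)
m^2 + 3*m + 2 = (m + 1)*(m + 2)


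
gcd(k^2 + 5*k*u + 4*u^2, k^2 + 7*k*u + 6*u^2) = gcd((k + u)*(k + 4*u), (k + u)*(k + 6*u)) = k + u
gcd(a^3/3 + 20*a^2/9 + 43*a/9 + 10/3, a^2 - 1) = 1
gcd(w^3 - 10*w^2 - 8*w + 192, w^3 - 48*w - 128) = w^2 - 4*w - 32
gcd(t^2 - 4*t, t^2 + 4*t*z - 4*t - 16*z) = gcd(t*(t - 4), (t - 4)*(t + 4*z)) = t - 4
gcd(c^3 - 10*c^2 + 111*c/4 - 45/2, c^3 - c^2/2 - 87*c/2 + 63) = c^2 - 15*c/2 + 9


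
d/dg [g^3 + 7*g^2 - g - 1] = 3*g^2 + 14*g - 1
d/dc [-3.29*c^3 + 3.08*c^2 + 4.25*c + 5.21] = -9.87*c^2 + 6.16*c + 4.25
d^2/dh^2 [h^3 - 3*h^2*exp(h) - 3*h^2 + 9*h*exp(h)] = -3*h^2*exp(h) - 3*h*exp(h) + 6*h + 12*exp(h) - 6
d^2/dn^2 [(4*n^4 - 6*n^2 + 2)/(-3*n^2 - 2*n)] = 4*(-18*n^6 - 36*n^5 - 24*n^4 - 18*n^3 - 27*n^2 - 18*n - 4)/(n^3*(27*n^3 + 54*n^2 + 36*n + 8))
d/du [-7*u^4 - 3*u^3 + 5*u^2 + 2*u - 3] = -28*u^3 - 9*u^2 + 10*u + 2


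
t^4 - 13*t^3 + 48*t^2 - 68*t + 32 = (t - 8)*(t - 2)^2*(t - 1)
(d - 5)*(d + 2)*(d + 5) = d^3 + 2*d^2 - 25*d - 50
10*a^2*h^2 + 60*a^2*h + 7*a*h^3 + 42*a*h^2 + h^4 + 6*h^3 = h*(2*a + h)*(5*a + h)*(h + 6)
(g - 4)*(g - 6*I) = g^2 - 4*g - 6*I*g + 24*I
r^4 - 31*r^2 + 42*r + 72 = (r - 4)*(r - 3)*(r + 1)*(r + 6)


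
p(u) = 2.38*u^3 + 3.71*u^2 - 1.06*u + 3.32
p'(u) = 7.14*u^2 + 7.42*u - 1.06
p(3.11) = 107.50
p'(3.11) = 91.07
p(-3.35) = -40.97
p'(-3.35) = 54.21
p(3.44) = 140.46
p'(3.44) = 108.96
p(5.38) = 475.62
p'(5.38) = 245.52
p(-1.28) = 5.76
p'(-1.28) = 1.14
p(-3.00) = -24.37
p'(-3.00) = 40.94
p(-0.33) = 3.99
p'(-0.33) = -2.73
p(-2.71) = -13.93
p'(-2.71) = 31.27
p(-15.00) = -7178.53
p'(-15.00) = 1494.14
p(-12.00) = -3562.36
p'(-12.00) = 938.06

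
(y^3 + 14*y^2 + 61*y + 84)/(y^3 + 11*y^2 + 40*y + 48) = (y + 7)/(y + 4)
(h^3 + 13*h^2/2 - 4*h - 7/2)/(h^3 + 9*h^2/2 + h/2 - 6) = (2*h^2 + 15*h + 7)/(2*h^2 + 11*h + 12)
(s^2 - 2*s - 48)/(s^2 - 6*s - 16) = (s + 6)/(s + 2)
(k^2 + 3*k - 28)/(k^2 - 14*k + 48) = (k^2 + 3*k - 28)/(k^2 - 14*k + 48)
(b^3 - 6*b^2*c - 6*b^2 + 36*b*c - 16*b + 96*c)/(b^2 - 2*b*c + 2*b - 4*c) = (b^2 - 6*b*c - 8*b + 48*c)/(b - 2*c)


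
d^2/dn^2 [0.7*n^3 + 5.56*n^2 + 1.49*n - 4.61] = 4.2*n + 11.12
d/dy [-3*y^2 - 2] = -6*y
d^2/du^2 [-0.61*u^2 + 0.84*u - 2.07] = -1.22000000000000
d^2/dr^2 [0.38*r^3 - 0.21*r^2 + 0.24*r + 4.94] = 2.28*r - 0.42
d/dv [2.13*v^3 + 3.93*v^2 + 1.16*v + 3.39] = 6.39*v^2 + 7.86*v + 1.16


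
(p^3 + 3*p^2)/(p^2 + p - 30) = p^2*(p + 3)/(p^2 + p - 30)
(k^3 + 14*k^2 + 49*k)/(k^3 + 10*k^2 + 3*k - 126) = k*(k + 7)/(k^2 + 3*k - 18)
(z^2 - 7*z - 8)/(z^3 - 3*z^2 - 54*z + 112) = (z + 1)/(z^2 + 5*z - 14)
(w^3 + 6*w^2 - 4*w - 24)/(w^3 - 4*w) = (w + 6)/w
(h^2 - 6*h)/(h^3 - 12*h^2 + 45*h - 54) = h/(h^2 - 6*h + 9)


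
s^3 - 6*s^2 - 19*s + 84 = (s - 7)*(s - 3)*(s + 4)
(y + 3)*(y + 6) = y^2 + 9*y + 18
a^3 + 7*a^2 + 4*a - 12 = (a - 1)*(a + 2)*(a + 6)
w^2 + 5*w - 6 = (w - 1)*(w + 6)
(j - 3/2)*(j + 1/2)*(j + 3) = j^3 + 2*j^2 - 15*j/4 - 9/4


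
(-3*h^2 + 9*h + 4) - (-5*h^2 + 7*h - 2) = 2*h^2 + 2*h + 6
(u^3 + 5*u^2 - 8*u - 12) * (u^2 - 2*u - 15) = u^5 + 3*u^4 - 33*u^3 - 71*u^2 + 144*u + 180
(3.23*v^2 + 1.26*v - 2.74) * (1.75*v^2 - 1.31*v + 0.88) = 5.6525*v^4 - 2.0263*v^3 - 3.6032*v^2 + 4.6982*v - 2.4112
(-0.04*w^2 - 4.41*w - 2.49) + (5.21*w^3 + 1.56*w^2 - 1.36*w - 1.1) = 5.21*w^3 + 1.52*w^2 - 5.77*w - 3.59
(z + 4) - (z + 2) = 2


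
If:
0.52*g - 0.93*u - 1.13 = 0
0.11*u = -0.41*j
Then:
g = 1.78846153846154*u + 2.17307692307692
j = -0.268292682926829*u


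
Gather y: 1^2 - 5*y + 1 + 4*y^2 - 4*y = 4*y^2 - 9*y + 2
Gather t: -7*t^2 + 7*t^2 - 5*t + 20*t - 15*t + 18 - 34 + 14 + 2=0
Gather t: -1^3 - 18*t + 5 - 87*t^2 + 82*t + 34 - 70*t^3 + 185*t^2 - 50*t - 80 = -70*t^3 + 98*t^2 + 14*t - 42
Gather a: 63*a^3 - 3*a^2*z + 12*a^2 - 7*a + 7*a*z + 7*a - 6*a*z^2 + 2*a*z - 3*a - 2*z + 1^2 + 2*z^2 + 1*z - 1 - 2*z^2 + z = 63*a^3 + a^2*(12 - 3*z) + a*(-6*z^2 + 9*z - 3)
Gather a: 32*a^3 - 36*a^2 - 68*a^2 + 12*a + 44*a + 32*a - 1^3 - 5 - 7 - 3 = 32*a^3 - 104*a^2 + 88*a - 16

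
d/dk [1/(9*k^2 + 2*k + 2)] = 2*(-9*k - 1)/(9*k^2 + 2*k + 2)^2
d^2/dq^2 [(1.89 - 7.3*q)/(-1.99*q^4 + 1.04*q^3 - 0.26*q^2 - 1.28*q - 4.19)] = (346.90476*q^7 - 391.42106*q^6 + 187.38252*q^5 - 165.543516*q^4 - 1208.020056*q^3 + 585.163092*q^2 - 100.904856*q - 80.37794)/(7.880599*q^12 - 12.355512*q^11 + 9.54603*q^10 + 10.853344*q^9 + 35.131149*q^8 - 44.11368*q^7 + 34.3253*q^6 + 52.386528*q^5 + 73.471233*q^4 - 44.311288*q^3 + 34.288446*q^2 + 67.415424*q + 73.560059)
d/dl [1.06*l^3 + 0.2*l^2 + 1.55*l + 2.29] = 3.18*l^2 + 0.4*l + 1.55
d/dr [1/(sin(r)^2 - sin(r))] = (-2/tan(r) + cos(r)/sin(r)^2)/(sin(r) - 1)^2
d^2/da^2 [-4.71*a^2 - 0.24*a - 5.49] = -9.42000000000000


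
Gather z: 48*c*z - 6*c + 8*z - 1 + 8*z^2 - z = -6*c + 8*z^2 + z*(48*c + 7) - 1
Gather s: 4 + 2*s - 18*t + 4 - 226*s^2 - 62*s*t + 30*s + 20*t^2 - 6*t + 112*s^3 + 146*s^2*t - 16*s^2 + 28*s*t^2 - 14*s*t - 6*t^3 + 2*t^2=112*s^3 + s^2*(146*t - 242) + s*(28*t^2 - 76*t + 32) - 6*t^3 + 22*t^2 - 24*t + 8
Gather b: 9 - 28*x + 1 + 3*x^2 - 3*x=3*x^2 - 31*x + 10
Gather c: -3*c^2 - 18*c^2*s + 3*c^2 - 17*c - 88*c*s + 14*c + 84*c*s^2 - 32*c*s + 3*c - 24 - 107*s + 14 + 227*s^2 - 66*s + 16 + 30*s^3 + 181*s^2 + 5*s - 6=-18*c^2*s + c*(84*s^2 - 120*s) + 30*s^3 + 408*s^2 - 168*s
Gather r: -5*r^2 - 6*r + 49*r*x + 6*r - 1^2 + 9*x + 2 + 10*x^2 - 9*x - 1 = -5*r^2 + 49*r*x + 10*x^2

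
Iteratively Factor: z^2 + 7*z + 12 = (z + 3)*(z + 4)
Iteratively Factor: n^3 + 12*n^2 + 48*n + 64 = (n + 4)*(n^2 + 8*n + 16) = (n + 4)^2*(n + 4)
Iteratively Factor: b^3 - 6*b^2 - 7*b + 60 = (b - 4)*(b^2 - 2*b - 15) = (b - 4)*(b + 3)*(b - 5)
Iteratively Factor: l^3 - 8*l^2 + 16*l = (l - 4)*(l^2 - 4*l) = l*(l - 4)*(l - 4)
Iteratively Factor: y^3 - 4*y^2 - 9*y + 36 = (y - 3)*(y^2 - y - 12) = (y - 3)*(y + 3)*(y - 4)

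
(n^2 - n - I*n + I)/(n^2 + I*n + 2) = (n - 1)/(n + 2*I)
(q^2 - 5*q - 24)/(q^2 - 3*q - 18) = (q - 8)/(q - 6)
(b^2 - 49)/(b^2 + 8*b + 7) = (b - 7)/(b + 1)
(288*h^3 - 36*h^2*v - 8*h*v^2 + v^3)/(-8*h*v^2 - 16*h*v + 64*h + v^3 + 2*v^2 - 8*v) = (-36*h^2 + v^2)/(v^2 + 2*v - 8)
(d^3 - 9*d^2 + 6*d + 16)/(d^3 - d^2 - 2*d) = (d - 8)/d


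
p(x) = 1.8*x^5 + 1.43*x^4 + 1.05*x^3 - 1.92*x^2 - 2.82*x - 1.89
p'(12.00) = 196912.86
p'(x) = 9.0*x^4 + 5.72*x^3 + 3.15*x^2 - 3.84*x - 2.82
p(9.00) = 116253.09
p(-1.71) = -22.02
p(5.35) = 9149.73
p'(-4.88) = 4530.32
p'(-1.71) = 61.31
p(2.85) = 431.58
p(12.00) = 479052.27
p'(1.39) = 46.89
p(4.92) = 6089.89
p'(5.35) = 8315.93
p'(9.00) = 63436.65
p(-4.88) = -4326.52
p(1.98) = 69.91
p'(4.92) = 6009.31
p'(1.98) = 184.65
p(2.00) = 73.67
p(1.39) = 7.98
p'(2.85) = 738.01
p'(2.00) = 191.86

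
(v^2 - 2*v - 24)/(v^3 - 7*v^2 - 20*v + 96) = (v - 6)/(v^2 - 11*v + 24)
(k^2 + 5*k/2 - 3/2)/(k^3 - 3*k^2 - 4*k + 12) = (2*k^2 + 5*k - 3)/(2*(k^3 - 3*k^2 - 4*k + 12))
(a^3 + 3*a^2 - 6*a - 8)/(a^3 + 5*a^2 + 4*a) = (a - 2)/a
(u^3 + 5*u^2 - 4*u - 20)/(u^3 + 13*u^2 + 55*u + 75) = (u^2 - 4)/(u^2 + 8*u + 15)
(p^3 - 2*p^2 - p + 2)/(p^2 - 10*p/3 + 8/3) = 3*(p^2 - 1)/(3*p - 4)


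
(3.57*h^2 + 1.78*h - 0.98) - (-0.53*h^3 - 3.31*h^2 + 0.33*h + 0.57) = 0.53*h^3 + 6.88*h^2 + 1.45*h - 1.55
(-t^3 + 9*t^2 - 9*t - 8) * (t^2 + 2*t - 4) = -t^5 + 7*t^4 + 13*t^3 - 62*t^2 + 20*t + 32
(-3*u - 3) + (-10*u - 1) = -13*u - 4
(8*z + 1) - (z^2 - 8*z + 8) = -z^2 + 16*z - 7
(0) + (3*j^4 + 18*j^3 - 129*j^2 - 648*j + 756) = 3*j^4 + 18*j^3 - 129*j^2 - 648*j + 756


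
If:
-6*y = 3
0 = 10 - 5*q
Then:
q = 2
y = -1/2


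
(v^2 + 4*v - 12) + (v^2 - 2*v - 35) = 2*v^2 + 2*v - 47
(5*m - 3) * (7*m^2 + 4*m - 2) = 35*m^3 - m^2 - 22*m + 6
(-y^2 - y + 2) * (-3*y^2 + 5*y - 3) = 3*y^4 - 2*y^3 - 8*y^2 + 13*y - 6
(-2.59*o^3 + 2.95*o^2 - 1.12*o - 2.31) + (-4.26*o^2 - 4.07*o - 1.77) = -2.59*o^3 - 1.31*o^2 - 5.19*o - 4.08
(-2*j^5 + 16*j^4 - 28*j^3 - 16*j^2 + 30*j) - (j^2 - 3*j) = -2*j^5 + 16*j^4 - 28*j^3 - 17*j^2 + 33*j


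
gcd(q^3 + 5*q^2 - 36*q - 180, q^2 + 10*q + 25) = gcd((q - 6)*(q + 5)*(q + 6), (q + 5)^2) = q + 5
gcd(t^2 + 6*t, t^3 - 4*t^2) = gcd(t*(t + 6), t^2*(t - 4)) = t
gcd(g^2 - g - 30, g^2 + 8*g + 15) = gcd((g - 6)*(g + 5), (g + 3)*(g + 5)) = g + 5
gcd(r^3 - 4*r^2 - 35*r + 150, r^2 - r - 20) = r - 5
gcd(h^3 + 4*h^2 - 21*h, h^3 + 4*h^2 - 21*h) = h^3 + 4*h^2 - 21*h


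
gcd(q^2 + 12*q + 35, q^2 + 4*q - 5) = q + 5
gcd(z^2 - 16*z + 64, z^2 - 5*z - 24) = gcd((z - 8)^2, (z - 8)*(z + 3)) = z - 8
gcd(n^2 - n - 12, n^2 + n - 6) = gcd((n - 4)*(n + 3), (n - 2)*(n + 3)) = n + 3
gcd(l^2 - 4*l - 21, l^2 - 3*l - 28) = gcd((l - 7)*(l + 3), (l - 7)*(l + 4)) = l - 7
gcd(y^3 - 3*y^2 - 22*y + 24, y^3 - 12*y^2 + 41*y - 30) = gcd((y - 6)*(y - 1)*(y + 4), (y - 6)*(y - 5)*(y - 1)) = y^2 - 7*y + 6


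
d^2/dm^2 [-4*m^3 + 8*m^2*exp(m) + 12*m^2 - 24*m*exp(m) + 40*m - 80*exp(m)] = 8*m^2*exp(m) + 8*m*exp(m) - 24*m - 112*exp(m) + 24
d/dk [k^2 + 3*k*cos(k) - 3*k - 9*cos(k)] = -3*k*sin(k) + 2*k + 9*sin(k) + 3*cos(k) - 3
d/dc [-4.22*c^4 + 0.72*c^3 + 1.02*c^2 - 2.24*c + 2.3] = -16.88*c^3 + 2.16*c^2 + 2.04*c - 2.24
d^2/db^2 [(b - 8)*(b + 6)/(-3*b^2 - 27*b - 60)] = 2*(11*b^3 + 204*b^2 + 1176*b + 2168)/(3*(b^6 + 27*b^5 + 303*b^4 + 1809*b^3 + 6060*b^2 + 10800*b + 8000))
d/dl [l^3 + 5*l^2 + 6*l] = 3*l^2 + 10*l + 6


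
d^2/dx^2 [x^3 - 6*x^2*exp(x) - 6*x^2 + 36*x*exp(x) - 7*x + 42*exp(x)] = -6*x^2*exp(x) + 12*x*exp(x) + 6*x + 102*exp(x) - 12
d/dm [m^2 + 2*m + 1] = 2*m + 2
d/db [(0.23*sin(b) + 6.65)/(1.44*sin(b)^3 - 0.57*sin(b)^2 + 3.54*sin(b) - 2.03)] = (-0.6624*sin(b)^3 - 28.5969*sin(b)^2 + 7.581*sin(b) - 24.0079)*cos(b)/(2.0736*sin(b)^6 - 1.6416*sin(b)^5 + 10.5201*sin(b)^4 - 9.882*sin(b)^3 + 14.8458*sin(b)^2 - 14.3724*sin(b) + 4.1209)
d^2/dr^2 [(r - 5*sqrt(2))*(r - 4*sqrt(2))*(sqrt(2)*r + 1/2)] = 6*sqrt(2)*r - 35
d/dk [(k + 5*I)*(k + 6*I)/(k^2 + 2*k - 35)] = (k^2*(2 - 11*I) - 10*k + 60 - 385*I)/(k^4 + 4*k^3 - 66*k^2 - 140*k + 1225)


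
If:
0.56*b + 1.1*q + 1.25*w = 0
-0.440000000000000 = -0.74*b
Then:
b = 0.59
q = -1.13636363636364*w - 0.302702702702703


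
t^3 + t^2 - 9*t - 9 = (t - 3)*(t + 1)*(t + 3)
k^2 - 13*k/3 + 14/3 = (k - 7/3)*(k - 2)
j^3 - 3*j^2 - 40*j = j*(j - 8)*(j + 5)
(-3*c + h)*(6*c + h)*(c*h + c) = -18*c^3*h - 18*c^3 + 3*c^2*h^2 + 3*c^2*h + c*h^3 + c*h^2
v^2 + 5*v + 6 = (v + 2)*(v + 3)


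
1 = 1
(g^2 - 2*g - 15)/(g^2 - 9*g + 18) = (g^2 - 2*g - 15)/(g^2 - 9*g + 18)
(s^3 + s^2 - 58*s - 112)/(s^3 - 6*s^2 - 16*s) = (s + 7)/s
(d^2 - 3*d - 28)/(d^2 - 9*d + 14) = (d + 4)/(d - 2)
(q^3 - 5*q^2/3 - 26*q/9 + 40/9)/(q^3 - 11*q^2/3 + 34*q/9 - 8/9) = (3*q + 5)/(3*q - 1)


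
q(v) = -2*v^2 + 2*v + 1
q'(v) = 2 - 4*v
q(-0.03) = 0.94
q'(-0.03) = 2.12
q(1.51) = -0.54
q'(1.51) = -4.04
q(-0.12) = 0.73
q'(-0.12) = 2.48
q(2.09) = -3.56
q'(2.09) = -6.36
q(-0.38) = -0.05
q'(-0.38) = 3.52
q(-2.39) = -15.20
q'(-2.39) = 11.56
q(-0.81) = -1.93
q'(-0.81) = 5.24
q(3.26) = -13.74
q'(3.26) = -11.04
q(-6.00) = -83.00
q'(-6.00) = 26.00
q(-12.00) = -311.00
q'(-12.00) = 50.00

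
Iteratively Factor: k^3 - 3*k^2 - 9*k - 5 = (k + 1)*(k^2 - 4*k - 5) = (k - 5)*(k + 1)*(k + 1)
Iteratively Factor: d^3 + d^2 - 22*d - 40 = (d - 5)*(d^2 + 6*d + 8) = (d - 5)*(d + 4)*(d + 2)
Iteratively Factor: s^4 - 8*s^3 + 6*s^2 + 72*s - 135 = (s - 3)*(s^3 - 5*s^2 - 9*s + 45) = (s - 3)*(s + 3)*(s^2 - 8*s + 15) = (s - 5)*(s - 3)*(s + 3)*(s - 3)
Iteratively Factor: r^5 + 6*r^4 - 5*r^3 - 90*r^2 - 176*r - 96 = (r + 3)*(r^4 + 3*r^3 - 14*r^2 - 48*r - 32) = (r + 2)*(r + 3)*(r^3 + r^2 - 16*r - 16) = (r + 2)*(r + 3)*(r + 4)*(r^2 - 3*r - 4) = (r + 1)*(r + 2)*(r + 3)*(r + 4)*(r - 4)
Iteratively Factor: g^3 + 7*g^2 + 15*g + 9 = (g + 3)*(g^2 + 4*g + 3) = (g + 1)*(g + 3)*(g + 3)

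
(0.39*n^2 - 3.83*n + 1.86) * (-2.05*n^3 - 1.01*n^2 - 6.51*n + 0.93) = -0.7995*n^5 + 7.4576*n^4 - 2.4836*n^3 + 23.4174*n^2 - 15.6705*n + 1.7298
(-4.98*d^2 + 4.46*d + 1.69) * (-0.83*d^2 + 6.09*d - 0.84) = 4.1334*d^4 - 34.03*d^3 + 29.9419*d^2 + 6.5457*d - 1.4196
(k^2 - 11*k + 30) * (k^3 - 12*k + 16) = k^5 - 11*k^4 + 18*k^3 + 148*k^2 - 536*k + 480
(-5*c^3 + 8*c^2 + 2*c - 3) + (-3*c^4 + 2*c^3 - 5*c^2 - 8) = -3*c^4 - 3*c^3 + 3*c^2 + 2*c - 11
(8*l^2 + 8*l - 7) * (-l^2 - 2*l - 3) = -8*l^4 - 24*l^3 - 33*l^2 - 10*l + 21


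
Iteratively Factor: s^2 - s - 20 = (s + 4)*(s - 5)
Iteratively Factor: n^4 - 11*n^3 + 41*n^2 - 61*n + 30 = (n - 5)*(n^3 - 6*n^2 + 11*n - 6) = (n - 5)*(n - 2)*(n^2 - 4*n + 3) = (n - 5)*(n - 2)*(n - 1)*(n - 3)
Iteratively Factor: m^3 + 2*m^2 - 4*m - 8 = (m + 2)*(m^2 - 4) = (m - 2)*(m + 2)*(m + 2)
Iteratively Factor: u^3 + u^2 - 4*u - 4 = (u - 2)*(u^2 + 3*u + 2) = (u - 2)*(u + 2)*(u + 1)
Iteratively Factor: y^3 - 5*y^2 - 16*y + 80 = (y - 5)*(y^2 - 16) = (y - 5)*(y - 4)*(y + 4)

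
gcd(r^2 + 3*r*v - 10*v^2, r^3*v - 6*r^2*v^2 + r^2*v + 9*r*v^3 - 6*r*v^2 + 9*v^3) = 1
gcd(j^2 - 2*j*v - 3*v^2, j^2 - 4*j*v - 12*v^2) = 1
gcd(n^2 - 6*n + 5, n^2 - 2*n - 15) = n - 5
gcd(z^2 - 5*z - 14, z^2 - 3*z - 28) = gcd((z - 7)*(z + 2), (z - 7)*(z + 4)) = z - 7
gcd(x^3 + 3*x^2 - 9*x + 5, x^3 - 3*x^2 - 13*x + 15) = x - 1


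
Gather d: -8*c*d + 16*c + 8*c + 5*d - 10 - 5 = 24*c + d*(5 - 8*c) - 15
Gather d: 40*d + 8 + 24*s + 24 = 40*d + 24*s + 32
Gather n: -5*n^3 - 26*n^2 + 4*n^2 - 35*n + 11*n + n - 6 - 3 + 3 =-5*n^3 - 22*n^2 - 23*n - 6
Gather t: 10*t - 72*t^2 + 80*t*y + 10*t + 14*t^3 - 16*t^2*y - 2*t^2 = 14*t^3 + t^2*(-16*y - 74) + t*(80*y + 20)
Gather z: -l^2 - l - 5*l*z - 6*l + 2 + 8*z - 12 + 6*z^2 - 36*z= -l^2 - 7*l + 6*z^2 + z*(-5*l - 28) - 10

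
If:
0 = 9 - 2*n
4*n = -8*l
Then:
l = -9/4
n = 9/2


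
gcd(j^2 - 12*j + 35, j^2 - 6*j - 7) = j - 7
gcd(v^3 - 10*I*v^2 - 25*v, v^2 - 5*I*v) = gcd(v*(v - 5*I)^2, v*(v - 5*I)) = v^2 - 5*I*v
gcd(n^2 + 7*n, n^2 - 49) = n + 7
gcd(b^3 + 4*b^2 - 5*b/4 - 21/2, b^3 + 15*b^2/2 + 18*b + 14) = b^2 + 11*b/2 + 7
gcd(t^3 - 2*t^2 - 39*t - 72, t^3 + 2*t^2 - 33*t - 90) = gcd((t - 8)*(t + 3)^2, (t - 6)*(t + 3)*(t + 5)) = t + 3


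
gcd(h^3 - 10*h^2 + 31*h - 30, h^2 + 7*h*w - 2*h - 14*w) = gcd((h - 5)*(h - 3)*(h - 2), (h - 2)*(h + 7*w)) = h - 2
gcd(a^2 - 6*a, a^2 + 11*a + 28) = 1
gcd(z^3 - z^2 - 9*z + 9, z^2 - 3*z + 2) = z - 1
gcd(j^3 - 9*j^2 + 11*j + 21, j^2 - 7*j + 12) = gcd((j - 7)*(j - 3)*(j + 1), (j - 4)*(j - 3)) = j - 3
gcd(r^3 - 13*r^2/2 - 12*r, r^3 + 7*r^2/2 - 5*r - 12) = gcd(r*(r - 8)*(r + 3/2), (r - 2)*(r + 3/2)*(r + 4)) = r + 3/2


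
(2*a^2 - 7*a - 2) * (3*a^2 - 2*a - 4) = 6*a^4 - 25*a^3 + 32*a + 8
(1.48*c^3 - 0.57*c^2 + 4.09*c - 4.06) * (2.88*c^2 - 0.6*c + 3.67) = 4.2624*c^5 - 2.5296*c^4 + 17.5528*c^3 - 16.2387*c^2 + 17.4463*c - 14.9002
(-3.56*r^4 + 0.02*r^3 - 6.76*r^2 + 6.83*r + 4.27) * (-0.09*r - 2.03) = 0.3204*r^5 + 7.225*r^4 + 0.5678*r^3 + 13.1081*r^2 - 14.2492*r - 8.6681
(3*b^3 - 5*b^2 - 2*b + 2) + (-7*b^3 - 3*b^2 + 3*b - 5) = -4*b^3 - 8*b^2 + b - 3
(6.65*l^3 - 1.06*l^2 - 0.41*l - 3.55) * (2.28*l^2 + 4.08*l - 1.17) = 15.162*l^5 + 24.7152*l^4 - 13.0401*l^3 - 8.5266*l^2 - 14.0043*l + 4.1535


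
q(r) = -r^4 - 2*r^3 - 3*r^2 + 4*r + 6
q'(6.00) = -1112.00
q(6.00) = -1806.00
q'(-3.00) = 76.00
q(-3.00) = -60.00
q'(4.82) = -612.24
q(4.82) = -808.12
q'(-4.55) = 283.87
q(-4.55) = -314.51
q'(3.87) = -340.92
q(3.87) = -363.68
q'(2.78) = -144.99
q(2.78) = -108.76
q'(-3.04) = 79.17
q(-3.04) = -63.10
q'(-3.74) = 151.77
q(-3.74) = -141.95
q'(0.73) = -5.13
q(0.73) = 6.26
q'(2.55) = -116.64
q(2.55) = -78.75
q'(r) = -4*r^3 - 6*r^2 - 6*r + 4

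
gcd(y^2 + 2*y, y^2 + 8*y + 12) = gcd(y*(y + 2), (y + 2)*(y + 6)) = y + 2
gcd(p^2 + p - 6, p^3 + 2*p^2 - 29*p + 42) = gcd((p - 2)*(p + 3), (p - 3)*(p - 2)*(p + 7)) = p - 2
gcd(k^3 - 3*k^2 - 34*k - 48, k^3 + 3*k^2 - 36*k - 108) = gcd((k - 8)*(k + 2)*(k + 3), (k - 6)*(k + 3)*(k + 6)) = k + 3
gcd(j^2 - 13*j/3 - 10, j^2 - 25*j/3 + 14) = j - 6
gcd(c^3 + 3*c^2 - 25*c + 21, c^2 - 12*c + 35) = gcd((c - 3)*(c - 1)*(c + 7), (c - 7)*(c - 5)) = 1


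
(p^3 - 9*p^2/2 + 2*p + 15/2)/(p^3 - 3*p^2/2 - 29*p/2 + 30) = (p + 1)/(p + 4)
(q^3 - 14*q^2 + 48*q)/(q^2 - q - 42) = q*(-q^2 + 14*q - 48)/(-q^2 + q + 42)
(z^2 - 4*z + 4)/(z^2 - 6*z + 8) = (z - 2)/(z - 4)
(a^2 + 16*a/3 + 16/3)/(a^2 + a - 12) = (a + 4/3)/(a - 3)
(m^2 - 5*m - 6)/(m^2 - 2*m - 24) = (m + 1)/(m + 4)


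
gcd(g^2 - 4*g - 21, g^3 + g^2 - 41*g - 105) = g^2 - 4*g - 21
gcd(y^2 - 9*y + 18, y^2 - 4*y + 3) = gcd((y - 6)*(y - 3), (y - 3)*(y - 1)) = y - 3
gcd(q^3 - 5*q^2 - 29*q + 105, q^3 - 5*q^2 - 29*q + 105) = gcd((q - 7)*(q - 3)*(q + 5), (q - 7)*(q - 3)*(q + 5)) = q^3 - 5*q^2 - 29*q + 105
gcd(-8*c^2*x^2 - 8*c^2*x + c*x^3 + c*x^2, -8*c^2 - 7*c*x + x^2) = -8*c + x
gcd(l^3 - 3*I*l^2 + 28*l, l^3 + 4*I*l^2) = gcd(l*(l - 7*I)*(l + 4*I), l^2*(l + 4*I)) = l^2 + 4*I*l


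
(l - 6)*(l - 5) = l^2 - 11*l + 30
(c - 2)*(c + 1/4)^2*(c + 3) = c^4 + 3*c^3/2 - 87*c^2/16 - 47*c/16 - 3/8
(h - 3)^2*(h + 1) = h^3 - 5*h^2 + 3*h + 9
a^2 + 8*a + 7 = (a + 1)*(a + 7)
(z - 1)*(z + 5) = z^2 + 4*z - 5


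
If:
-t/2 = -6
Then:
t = 12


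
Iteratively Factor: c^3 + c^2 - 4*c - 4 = (c + 1)*(c^2 - 4) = (c + 1)*(c + 2)*(c - 2)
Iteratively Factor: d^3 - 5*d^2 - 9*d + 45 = (d + 3)*(d^2 - 8*d + 15) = (d - 5)*(d + 3)*(d - 3)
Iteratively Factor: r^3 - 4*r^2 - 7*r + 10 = (r + 2)*(r^2 - 6*r + 5) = (r - 1)*(r + 2)*(r - 5)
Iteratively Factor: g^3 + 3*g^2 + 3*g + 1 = (g + 1)*(g^2 + 2*g + 1) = (g + 1)^2*(g + 1)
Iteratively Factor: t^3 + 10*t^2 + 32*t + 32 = (t + 4)*(t^2 + 6*t + 8) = (t + 4)^2*(t + 2)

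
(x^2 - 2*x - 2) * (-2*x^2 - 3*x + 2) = -2*x^4 + x^3 + 12*x^2 + 2*x - 4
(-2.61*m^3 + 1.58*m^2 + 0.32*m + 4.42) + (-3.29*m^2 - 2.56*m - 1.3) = -2.61*m^3 - 1.71*m^2 - 2.24*m + 3.12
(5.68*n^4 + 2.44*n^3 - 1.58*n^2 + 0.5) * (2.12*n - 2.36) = 12.0416*n^5 - 8.232*n^4 - 9.108*n^3 + 3.7288*n^2 + 1.06*n - 1.18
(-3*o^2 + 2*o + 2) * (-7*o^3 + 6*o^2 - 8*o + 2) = 21*o^5 - 32*o^4 + 22*o^3 - 10*o^2 - 12*o + 4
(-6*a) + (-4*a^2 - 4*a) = -4*a^2 - 10*a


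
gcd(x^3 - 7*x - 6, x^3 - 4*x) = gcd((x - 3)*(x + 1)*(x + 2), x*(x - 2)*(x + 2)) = x + 2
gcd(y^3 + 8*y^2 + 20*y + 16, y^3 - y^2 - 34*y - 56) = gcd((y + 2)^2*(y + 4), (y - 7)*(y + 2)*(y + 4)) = y^2 + 6*y + 8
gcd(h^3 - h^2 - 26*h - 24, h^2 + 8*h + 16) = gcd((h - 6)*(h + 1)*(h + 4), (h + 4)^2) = h + 4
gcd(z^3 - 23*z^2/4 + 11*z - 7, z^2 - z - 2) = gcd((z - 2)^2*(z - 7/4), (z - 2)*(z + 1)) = z - 2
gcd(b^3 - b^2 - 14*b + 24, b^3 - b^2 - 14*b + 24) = b^3 - b^2 - 14*b + 24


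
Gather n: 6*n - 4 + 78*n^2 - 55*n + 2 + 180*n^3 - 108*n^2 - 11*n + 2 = 180*n^3 - 30*n^2 - 60*n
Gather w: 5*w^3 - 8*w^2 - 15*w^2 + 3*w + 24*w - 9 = 5*w^3 - 23*w^2 + 27*w - 9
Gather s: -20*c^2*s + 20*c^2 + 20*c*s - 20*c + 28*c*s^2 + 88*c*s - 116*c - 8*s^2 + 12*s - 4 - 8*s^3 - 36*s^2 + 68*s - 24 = 20*c^2 - 136*c - 8*s^3 + s^2*(28*c - 44) + s*(-20*c^2 + 108*c + 80) - 28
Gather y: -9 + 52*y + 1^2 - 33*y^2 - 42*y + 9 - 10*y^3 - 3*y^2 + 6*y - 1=-10*y^3 - 36*y^2 + 16*y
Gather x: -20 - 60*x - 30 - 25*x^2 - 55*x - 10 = -25*x^2 - 115*x - 60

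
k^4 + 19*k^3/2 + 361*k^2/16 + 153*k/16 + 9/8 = (k + 1/4)^2*(k + 3)*(k + 6)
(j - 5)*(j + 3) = j^2 - 2*j - 15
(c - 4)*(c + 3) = c^2 - c - 12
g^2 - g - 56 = (g - 8)*(g + 7)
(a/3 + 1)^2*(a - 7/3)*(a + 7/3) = a^4/9 + 2*a^3/3 + 32*a^2/81 - 98*a/27 - 49/9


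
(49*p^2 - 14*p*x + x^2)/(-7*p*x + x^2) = (-7*p + x)/x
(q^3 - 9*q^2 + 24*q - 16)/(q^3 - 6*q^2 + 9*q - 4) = (q - 4)/(q - 1)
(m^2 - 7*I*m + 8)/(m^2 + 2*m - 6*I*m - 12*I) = (m^2 - 7*I*m + 8)/(m^2 + m*(2 - 6*I) - 12*I)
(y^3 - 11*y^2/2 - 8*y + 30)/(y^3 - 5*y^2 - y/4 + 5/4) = 2*(2*y^3 - 11*y^2 - 16*y + 60)/(4*y^3 - 20*y^2 - y + 5)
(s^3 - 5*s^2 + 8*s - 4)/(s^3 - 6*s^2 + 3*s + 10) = (s^2 - 3*s + 2)/(s^2 - 4*s - 5)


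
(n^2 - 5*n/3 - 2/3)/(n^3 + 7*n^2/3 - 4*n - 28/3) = (3*n + 1)/(3*n^2 + 13*n + 14)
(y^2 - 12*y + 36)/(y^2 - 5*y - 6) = (y - 6)/(y + 1)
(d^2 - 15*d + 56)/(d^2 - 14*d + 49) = (d - 8)/(d - 7)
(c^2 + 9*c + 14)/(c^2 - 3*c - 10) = (c + 7)/(c - 5)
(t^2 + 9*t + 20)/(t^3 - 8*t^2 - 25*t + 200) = (t + 4)/(t^2 - 13*t + 40)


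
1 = 1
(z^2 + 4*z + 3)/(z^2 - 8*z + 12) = (z^2 + 4*z + 3)/(z^2 - 8*z + 12)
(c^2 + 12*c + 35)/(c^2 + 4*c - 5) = (c + 7)/(c - 1)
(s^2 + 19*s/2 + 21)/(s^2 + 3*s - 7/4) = 2*(s + 6)/(2*s - 1)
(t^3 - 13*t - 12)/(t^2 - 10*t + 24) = (t^2 + 4*t + 3)/(t - 6)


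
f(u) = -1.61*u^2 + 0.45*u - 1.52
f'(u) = 0.45 - 3.22*u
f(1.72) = -5.51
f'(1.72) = -5.09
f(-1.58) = -6.25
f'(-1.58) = 5.54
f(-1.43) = -5.46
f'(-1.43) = 5.05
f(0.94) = -2.52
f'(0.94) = -2.58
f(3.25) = -17.06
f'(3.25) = -10.02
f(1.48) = -4.38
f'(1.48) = -4.32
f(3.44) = -19.02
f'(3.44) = -10.63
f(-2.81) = -15.50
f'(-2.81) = 9.50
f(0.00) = -1.52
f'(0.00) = 0.45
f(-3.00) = -17.36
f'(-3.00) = 10.11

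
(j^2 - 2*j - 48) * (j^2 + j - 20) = j^4 - j^3 - 70*j^2 - 8*j + 960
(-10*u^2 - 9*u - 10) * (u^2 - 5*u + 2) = -10*u^4 + 41*u^3 + 15*u^2 + 32*u - 20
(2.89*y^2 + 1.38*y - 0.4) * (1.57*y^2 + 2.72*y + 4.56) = 4.5373*y^4 + 10.0274*y^3 + 16.304*y^2 + 5.2048*y - 1.824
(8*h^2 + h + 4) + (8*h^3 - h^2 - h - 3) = 8*h^3 + 7*h^2 + 1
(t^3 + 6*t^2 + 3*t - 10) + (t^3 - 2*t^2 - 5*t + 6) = 2*t^3 + 4*t^2 - 2*t - 4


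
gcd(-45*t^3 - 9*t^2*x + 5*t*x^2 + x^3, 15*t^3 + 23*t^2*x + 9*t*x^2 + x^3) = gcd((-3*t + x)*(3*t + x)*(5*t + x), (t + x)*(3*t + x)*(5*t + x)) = 15*t^2 + 8*t*x + x^2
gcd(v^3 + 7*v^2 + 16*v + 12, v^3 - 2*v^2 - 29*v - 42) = v^2 + 5*v + 6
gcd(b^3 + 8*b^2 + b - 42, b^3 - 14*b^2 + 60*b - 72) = b - 2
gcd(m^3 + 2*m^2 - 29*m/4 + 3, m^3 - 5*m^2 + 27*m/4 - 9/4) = m^2 - 2*m + 3/4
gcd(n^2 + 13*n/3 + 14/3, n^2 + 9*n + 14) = n + 2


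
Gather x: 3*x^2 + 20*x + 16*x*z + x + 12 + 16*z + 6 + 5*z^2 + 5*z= 3*x^2 + x*(16*z + 21) + 5*z^2 + 21*z + 18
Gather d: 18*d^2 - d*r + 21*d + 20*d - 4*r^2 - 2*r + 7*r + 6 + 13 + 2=18*d^2 + d*(41 - r) - 4*r^2 + 5*r + 21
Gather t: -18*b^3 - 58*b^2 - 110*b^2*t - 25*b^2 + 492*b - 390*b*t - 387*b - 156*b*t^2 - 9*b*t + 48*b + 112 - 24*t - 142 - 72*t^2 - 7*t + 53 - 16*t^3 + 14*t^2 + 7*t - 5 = -18*b^3 - 83*b^2 + 153*b - 16*t^3 + t^2*(-156*b - 58) + t*(-110*b^2 - 399*b - 24) + 18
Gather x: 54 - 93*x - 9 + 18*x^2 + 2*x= 18*x^2 - 91*x + 45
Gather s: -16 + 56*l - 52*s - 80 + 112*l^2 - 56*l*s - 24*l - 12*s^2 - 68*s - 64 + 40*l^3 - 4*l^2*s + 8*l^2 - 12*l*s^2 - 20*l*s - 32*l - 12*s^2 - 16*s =40*l^3 + 120*l^2 + s^2*(-12*l - 24) + s*(-4*l^2 - 76*l - 136) - 160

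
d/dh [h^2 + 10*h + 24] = 2*h + 10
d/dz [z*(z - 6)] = 2*z - 6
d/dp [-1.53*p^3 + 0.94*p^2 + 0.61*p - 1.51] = -4.59*p^2 + 1.88*p + 0.61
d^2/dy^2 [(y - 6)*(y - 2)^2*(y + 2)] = 12*y^2 - 48*y + 16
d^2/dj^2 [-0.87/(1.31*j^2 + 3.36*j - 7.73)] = (2.986014*j^2 + 7.658784*j - 0.87*(2.62*j + 3.36)*(5.24*j + 6.72) - 17.619762)/(1.31*j^2 + 3.36*j - 7.73)^3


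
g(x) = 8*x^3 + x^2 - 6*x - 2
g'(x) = 24*x^2 + 2*x - 6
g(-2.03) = -52.62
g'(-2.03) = 88.84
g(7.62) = 3549.95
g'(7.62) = 1402.79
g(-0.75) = -0.31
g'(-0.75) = 6.00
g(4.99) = 986.97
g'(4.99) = 601.58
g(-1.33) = -11.07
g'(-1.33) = 33.79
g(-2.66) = -129.53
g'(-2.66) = 158.49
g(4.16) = 566.28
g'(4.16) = 417.65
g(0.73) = -2.73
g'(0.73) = 8.25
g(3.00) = 205.00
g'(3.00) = 216.00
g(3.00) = 205.00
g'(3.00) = 216.00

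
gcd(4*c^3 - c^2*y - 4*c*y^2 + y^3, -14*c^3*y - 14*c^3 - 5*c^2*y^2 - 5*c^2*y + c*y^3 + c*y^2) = 1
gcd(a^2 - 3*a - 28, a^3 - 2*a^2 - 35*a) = a - 7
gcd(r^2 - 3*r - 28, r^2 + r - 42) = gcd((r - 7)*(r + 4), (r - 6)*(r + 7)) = 1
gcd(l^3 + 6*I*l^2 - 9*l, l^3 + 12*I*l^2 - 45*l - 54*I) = l^2 + 6*I*l - 9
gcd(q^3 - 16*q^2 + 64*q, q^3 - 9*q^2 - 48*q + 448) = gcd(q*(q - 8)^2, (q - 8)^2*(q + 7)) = q^2 - 16*q + 64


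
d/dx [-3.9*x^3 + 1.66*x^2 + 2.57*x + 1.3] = -11.7*x^2 + 3.32*x + 2.57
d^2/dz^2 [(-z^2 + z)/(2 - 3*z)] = -4/(27*z^3 - 54*z^2 + 36*z - 8)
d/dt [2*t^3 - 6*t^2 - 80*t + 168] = 6*t^2 - 12*t - 80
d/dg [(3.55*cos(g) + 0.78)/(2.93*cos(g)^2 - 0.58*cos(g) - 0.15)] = (10.4015*cos(g)^2 + 4.5708*cos(g) + 0.0801)*sin(g)/(8.5849*cos(g)^4 - 3.3988*cos(g)^3 - 0.5426*cos(g)^2 + 0.174*cos(g) + 0.0225)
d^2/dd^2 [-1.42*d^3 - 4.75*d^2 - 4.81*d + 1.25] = -8.52*d - 9.5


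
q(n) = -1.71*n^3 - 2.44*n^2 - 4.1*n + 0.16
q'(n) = -5.13*n^2 - 4.88*n - 4.1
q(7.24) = -806.37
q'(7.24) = -308.33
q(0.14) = -0.47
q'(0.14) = -4.88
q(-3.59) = 62.55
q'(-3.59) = -52.70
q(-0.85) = 2.93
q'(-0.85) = -3.66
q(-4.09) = 93.11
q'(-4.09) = -69.96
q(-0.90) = 3.12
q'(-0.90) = -3.86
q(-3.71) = 69.11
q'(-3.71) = -56.61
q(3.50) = -117.40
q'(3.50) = -84.02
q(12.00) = -3355.28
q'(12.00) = -801.38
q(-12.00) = 2652.88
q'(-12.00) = -684.26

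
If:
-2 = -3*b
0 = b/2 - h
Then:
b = 2/3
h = 1/3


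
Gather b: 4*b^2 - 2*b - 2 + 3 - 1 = 4*b^2 - 2*b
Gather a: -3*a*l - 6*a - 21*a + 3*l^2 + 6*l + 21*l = a*(-3*l - 27) + 3*l^2 + 27*l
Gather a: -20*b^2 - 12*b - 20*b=-20*b^2 - 32*b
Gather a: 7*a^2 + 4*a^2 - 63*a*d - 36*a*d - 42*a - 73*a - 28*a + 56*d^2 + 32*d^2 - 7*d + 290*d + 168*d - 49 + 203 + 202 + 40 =11*a^2 + a*(-99*d - 143) + 88*d^2 + 451*d + 396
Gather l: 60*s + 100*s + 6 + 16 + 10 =160*s + 32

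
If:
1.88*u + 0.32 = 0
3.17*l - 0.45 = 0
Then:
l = 0.14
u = -0.17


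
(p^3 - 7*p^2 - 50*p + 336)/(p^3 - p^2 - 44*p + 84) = (p - 8)/(p - 2)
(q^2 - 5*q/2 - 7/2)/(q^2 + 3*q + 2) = (q - 7/2)/(q + 2)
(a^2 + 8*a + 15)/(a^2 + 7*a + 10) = (a + 3)/(a + 2)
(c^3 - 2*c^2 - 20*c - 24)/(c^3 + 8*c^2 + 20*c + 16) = (c - 6)/(c + 4)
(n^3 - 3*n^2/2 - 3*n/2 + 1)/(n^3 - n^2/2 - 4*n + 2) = (n + 1)/(n + 2)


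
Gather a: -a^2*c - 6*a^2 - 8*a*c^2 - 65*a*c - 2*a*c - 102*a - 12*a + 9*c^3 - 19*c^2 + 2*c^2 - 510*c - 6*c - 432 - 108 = a^2*(-c - 6) + a*(-8*c^2 - 67*c - 114) + 9*c^3 - 17*c^2 - 516*c - 540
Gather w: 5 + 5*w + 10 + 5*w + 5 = 10*w + 20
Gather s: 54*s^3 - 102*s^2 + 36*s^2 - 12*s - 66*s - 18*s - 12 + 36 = 54*s^3 - 66*s^2 - 96*s + 24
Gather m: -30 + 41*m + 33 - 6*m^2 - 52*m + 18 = -6*m^2 - 11*m + 21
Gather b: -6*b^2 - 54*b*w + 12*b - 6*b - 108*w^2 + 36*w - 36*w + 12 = -6*b^2 + b*(6 - 54*w) - 108*w^2 + 12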